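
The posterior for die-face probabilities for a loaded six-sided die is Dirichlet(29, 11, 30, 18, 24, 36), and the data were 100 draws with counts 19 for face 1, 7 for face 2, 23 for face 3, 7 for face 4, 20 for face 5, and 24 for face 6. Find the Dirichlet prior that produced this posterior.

Dirichlet(10, 4, 7, 11, 4, 12)

For a Dirichlet(α) prior with multinomial counts c, the posterior is Dirichlet(α + c) componentwise.
Subtract each count from the matching posterior parameter: 29−19=10, 11−7=4, 30−23=7, 18−7=11, 24−20=4, 36−24=12.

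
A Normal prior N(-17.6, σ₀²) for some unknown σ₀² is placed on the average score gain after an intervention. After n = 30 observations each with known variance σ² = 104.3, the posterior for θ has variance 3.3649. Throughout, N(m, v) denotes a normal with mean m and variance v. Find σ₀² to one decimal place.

For the Normal–Normal model with known σ², precisions add: τ_n = τ₀ + n/σ².
So 1/σ₀² = 1/3.3649 − 30/104.3 = 0.297186 − 0.287632 = 0.009554.
Hence σ₀² = 1/0.009554 ≈ 104.7.

σ₀² = 104.7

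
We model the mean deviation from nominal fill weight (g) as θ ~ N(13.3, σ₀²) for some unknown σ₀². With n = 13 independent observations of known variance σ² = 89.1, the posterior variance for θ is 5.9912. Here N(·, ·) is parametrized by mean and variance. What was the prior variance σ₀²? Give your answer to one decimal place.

σ₀² = 47.6

Posterior precision equals prior precision plus data precision: 1/σ_n² = 1/σ₀² + n/σ².
So 1/σ₀² = 1/5.9912 − 13/89.1 = 0.166911 − 0.145903 = 0.021008.
Hence σ₀² = 1/0.021008 ≈ 47.6.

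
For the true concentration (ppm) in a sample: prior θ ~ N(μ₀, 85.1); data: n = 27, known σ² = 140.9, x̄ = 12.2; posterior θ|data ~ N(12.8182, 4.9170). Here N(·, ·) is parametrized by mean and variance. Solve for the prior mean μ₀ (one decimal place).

The posterior mean is a precision-weighted average: μ_n = (τ₀μ₀ + τ_data·x̄)/(τ₀+τ_data), with τ₀=1/σ₀² and τ_data=n/σ².
Here τ₀ = 1/85.1 = 0.011751 and τ_data = 27/140.9 = 0.191625, so τ_n = 0.203376.
Rearranging for μ₀: μ₀ = (μ_n·τ_n − τ_data·x̄)/τ₀ = (12.8182·0.203376 − 0.191625·12.2) / 0.011751 = 0.269089/0.011751 ≈ 22.9.

μ₀ = 22.9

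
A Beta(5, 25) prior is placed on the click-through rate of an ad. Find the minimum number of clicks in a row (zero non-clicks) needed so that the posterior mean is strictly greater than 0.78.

k = 84

After k clicks and 0 non-clicks the posterior is Beta(5+k, 25), with mean (5+k)/(5+25+k).
Set (5+k)/(30+k) > 0.78 and solve: k > (0.78·30 − 5)/(1 − 0.78) = 83.636.
The smallest integer exceeding 83.636 is 84.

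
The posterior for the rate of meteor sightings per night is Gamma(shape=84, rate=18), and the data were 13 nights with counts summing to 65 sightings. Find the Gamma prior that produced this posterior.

Gamma–Poisson conjugacy: posterior shape = α + Σxᵢ, posterior rate = β + n.
So α = 84 − 65 = 19 and β = 18 − 13 = 5.

Gamma(shape=19, rate=5)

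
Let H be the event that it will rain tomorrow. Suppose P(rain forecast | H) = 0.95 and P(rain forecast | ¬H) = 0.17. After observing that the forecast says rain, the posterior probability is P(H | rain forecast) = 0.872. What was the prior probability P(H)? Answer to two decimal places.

P(H) = 0.55

Bayes' rule in odds form gives O(H|E) = O(H)·[P(E|H)/P(E|¬H)], hence O(H) = O(H|E)/LR.
Posterior odds = 0.872/(1−0.872) = 6.8125. LR = 0.95/0.17 = 5.5882.
Prior odds = 6.8125/5.5882 = 1.2191, so P(H) = 1.2191/(1+1.2191) ≈ 0.55.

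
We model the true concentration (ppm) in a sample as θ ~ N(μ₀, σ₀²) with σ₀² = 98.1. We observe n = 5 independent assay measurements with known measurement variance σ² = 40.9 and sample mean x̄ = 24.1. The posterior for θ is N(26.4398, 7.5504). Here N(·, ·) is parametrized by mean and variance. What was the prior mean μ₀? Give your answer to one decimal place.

With known observation variance, the Normal–Normal posterior has precision τ_n = τ₀ + n/σ² and mean μ_n = (τ₀μ₀ + (n/σ²)x̄)/τ_n.
Here τ₀ = 1/98.1 = 0.010194 and τ_data = 5/40.9 = 0.122249, so τ_n = 0.132443.
Rearranging for μ₀: μ₀ = (μ_n·τ_n − τ_data·x̄)/τ₀ = (26.4398·0.132443 − 0.122249·24.1) / 0.010194 = 0.555566/0.010194 ≈ 54.5.

μ₀ = 54.5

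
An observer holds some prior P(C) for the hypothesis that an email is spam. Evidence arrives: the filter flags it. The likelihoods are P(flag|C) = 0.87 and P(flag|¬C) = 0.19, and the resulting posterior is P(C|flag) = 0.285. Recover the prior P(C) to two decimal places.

In odds form, posterior odds = prior odds × likelihood ratio, so prior odds = posterior odds ÷ LR.
Posterior odds = 0.285/(1−0.285) = 0.3986. LR = 0.87/0.19 = 4.5789.
Prior odds = 0.3986/4.5789 = 0.0871, so P(C) = 0.0871/(1+0.0871) ≈ 0.08.

P(C) = 0.08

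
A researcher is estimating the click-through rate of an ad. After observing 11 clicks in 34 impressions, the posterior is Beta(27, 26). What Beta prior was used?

Under Beta–binomial conjugacy the posterior parameters are (a+s, b+f).
So a = 27 − 11 = 16 and b = 26 − 23 = 3.

Beta(16, 3)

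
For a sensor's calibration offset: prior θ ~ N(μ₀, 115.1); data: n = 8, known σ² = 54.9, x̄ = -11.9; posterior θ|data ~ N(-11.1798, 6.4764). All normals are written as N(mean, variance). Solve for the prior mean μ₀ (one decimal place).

μ₀ = 0.9

With known observation variance, the Normal–Normal posterior has precision τ_n = τ₀ + n/σ² and mean μ_n = (τ₀μ₀ + (n/σ²)x̄)/τ_n.
Here τ₀ = 1/115.1 = 0.008688 and τ_data = 8/54.9 = 0.145719, so τ_n = 0.154407.
Rearranging for μ₀: μ₀ = (μ_n·τ_n − τ_data·x̄)/τ₀ = (-11.1798·0.154407 − 0.145719·-11.9) / 0.008688 = 0.007817/0.008688 ≈ 0.9.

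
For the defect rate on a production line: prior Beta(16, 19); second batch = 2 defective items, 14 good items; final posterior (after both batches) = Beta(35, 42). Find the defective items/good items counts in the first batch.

17 defective items and 9 good items

Sequential conjugate updates are equivalent to a single update on the pooled data, so total successes = posterior α − prior α and total failures = posterior β − prior β.
Total across both batches: 35−16=19 defective items, 42−19=23 good items.
Subtract the second batch: 19−2=17 defective items and 23−14=9 good items.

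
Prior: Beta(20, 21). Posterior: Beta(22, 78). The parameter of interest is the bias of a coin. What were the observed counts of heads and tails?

A Beta(a, b) prior with s successes and f failures in binomial data gives a Beta(a+s, b+f) posterior.
Match parameters: s=22−20=2, f=78−21=57.

2 heads and 57 tails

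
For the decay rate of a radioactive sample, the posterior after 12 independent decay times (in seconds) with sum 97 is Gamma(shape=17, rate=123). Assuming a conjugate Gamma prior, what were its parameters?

Gamma(shape=5, rate=26)

Gamma–exponential conjugacy: posterior shape = α + n, posterior rate = β + Σtᵢ.
So α = 17 − 12 = 5 and β = 123 − 97 = 26.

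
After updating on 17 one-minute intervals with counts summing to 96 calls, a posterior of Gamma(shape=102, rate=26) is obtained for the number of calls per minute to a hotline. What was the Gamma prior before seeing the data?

Gamma(shape=6, rate=9)

A Gamma(α, β) prior (rate parametrization) on a Poisson rate with n observations summing to S gives posterior Gamma(α+S, β+n).
So α = 102 − 96 = 6 and β = 26 − 17 = 9.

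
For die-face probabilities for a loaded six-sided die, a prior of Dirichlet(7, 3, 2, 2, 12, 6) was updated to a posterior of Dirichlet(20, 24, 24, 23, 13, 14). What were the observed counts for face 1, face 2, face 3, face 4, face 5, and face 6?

For a Dirichlet(α) prior with multinomial counts c, the posterior is Dirichlet(α + c) componentwise.
Counts are posterior − prior componentwise: 20−7=13, 24−3=21, 24−2=22, 23−2=21, 13−12=1, 14−6=8.

counts (13, 21, 22, 21, 1, 8)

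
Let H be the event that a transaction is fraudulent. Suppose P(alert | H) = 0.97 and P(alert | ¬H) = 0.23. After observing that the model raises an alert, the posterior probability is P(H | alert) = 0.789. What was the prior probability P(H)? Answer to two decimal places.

P(H) = 0.47

In odds form, posterior odds = prior odds × likelihood ratio, so prior odds = posterior odds ÷ LR.
Posterior odds = 0.789/(1−0.789) = 3.7393. LR = 0.97/0.23 = 4.2174.
Prior odds = 3.7393/4.2174 = 0.8866, so P(H) = 0.8866/(1+0.8866) ≈ 0.47.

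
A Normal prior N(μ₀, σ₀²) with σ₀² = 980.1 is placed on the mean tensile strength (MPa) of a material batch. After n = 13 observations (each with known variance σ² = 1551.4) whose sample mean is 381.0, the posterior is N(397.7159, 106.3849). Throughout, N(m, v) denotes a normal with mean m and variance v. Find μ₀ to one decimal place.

With known observation variance, the Normal–Normal posterior has precision τ_n = τ₀ + n/σ² and mean μ_n = (τ₀μ₀ + (n/σ²)x̄)/τ_n.
Here τ₀ = 1/980.1 = 0.001020 and τ_data = 13/1551.4 = 0.008380, so τ_n = 0.009400.
Rearranging for μ₀: μ₀ = (μ_n·τ_n − τ_data·x̄)/τ₀ = (397.7159·0.009400 − 0.008380·381.0) / 0.001020 = 0.545749/0.001020 ≈ 535.0.

μ₀ = 535.0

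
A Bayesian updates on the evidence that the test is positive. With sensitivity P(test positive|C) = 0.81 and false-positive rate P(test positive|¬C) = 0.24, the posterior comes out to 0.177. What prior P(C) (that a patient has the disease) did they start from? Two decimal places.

P(C) = 0.06

In odds form, posterior odds = prior odds × likelihood ratio, so prior odds = posterior odds ÷ LR.
Posterior odds = 0.177/(1−0.177) = 0.2151. LR = 0.81/0.24 = 3.3750.
Prior odds = 0.2151/3.3750 = 0.0637, so P(C) = 0.0637/(1+0.0637) ≈ 0.06.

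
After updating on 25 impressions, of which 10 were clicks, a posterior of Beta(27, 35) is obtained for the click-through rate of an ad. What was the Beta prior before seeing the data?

Beta(17, 20)

A Beta(a, b) prior with s successes and f failures in binomial data gives a Beta(a+s, b+f) posterior.
Subtract the data counts: 27−10=17, 35−15=20.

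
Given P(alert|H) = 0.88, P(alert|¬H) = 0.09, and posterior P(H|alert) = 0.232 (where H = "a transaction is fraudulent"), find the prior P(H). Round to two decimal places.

In odds form, posterior odds = prior odds × likelihood ratio, so prior odds = posterior odds ÷ LR.
Posterior odds = 0.232/(1−0.232) = 0.3021. LR = 0.88/0.09 = 9.7778.
Prior odds = 0.3021/9.7778 = 0.0309, so P(H) = 0.0309/(1+0.0309) ≈ 0.03.

P(H) = 0.03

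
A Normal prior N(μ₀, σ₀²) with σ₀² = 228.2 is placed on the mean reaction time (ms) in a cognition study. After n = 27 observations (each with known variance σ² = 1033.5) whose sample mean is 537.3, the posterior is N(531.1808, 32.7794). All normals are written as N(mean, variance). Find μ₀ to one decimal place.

μ₀ = 494.7

The posterior mean is a precision-weighted average: μ_n = (τ₀μ₀ + τ_data·x̄)/(τ₀+τ_data), with τ₀=1/σ₀² and τ_data=n/σ².
Here τ₀ = 1/228.2 = 0.004382 and τ_data = 27/1033.5 = 0.026125, so τ_n = 0.030507.
Rearranging for μ₀: μ₀ = (μ_n·τ_n − τ_data·x̄)/τ₀ = (531.1808·0.030507 − 0.026125·537.3) / 0.004382 = 2.167770/0.004382 ≈ 494.7.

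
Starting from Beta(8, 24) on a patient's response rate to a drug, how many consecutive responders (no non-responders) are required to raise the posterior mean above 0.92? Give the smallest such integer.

After k responders and 0 non-responders the posterior is Beta(8+k, 24), with mean (8+k)/(8+24+k).
Set (8+k)/(32+k) > 0.92 and solve: k > (0.92·32 − 8)/(1 − 0.92) = 268.000.
The smallest integer exceeding 268.000 is 269, and checking k=269: (277)/(301) = 0.9203 > 0.92.

k = 269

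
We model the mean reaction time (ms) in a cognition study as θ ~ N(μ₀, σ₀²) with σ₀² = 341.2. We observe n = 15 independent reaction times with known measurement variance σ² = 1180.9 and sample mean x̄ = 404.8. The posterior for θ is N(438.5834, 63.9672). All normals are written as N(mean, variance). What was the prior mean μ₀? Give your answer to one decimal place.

With known observation variance, the Normal–Normal posterior has precision τ_n = τ₀ + n/σ² and mean μ_n = (τ₀μ₀ + (n/σ²)x̄)/τ_n.
Here τ₀ = 1/341.2 = 0.002931 and τ_data = 15/1180.9 = 0.012702, so τ_n = 0.015633.
Rearranging for μ₀: μ₀ = (μ_n·τ_n − τ_data·x̄)/τ₀ = (438.5834·0.015633 − 0.012702·404.8) / 0.002931 = 1.714605/0.002931 ≈ 585.0.

μ₀ = 585.0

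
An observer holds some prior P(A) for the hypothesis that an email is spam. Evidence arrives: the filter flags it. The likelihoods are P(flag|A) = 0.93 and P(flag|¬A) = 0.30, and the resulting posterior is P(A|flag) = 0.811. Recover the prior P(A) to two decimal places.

P(A) = 0.58

Bayes' rule in odds form gives O(A|E) = O(A)·[P(E|A)/P(E|¬A)], hence O(A) = O(A|E)/LR.
Posterior odds = 0.811/(1−0.811) = 4.2910. LR = 0.93/0.30 = 3.1000.
Prior odds = 4.2910/3.1000 = 1.3842, so P(A) = 1.3842/(1+1.3842) ≈ 0.58.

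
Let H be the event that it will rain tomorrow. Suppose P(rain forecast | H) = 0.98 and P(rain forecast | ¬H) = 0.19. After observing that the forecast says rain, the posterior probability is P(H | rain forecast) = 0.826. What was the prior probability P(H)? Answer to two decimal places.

Bayes' rule in odds form gives O(H|E) = O(H)·[P(E|H)/P(E|¬H)], hence O(H) = O(H|E)/LR.
Posterior odds = 0.826/(1−0.826) = 4.7471. LR = 0.98/0.19 = 5.1579.
Prior odds = 4.7471/5.1579 = 0.9204, so P(H) = 0.9204/(1+0.9204) ≈ 0.48.

P(H) = 0.48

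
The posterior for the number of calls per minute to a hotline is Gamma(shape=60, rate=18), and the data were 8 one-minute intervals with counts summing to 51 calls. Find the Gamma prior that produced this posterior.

A Gamma(α, β) prior (rate parametrization) on a Poisson rate with n observations summing to S gives posterior Gamma(α+S, β+n).
So α = 60 − 51 = 9 and β = 18 − 8 = 10.

Gamma(shape=9, rate=10)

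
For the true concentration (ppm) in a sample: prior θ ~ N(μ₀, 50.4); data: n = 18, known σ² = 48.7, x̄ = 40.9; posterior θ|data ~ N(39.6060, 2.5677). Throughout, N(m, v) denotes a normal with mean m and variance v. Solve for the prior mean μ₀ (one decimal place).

With known observation variance, the Normal–Normal posterior has precision τ_n = τ₀ + n/σ² and mean μ_n = (τ₀μ₀ + (n/σ²)x̄)/τ_n.
Here τ₀ = 1/50.4 = 0.019841 and τ_data = 18/48.7 = 0.369610, so τ_n = 0.389451.
Rearranging for μ₀: μ₀ = (μ_n·τ_n − τ_data·x̄)/τ₀ = (39.6060·0.389451 − 0.369610·40.9) / 0.019841 = 0.307547/0.019841 ≈ 15.5.

μ₀ = 15.5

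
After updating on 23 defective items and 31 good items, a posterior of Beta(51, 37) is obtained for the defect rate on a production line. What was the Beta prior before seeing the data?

Beta(28, 6)

A Beta(a, b) prior with s successes and f failures in binomial data gives a Beta(a+s, b+f) posterior.
Subtract the data counts: 51−23=28, 37−31=6.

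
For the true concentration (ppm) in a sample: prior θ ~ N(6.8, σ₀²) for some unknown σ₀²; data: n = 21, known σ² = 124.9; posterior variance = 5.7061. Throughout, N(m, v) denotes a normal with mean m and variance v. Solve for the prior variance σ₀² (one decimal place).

σ₀² = 140.5

Posterior precision equals prior precision plus data precision: 1/σ_n² = 1/σ₀² + n/σ².
So 1/σ₀² = 1/5.7061 − 21/124.9 = 0.175251 − 0.168135 = 0.007116.
Hence σ₀² = 1/0.007116 ≈ 140.5.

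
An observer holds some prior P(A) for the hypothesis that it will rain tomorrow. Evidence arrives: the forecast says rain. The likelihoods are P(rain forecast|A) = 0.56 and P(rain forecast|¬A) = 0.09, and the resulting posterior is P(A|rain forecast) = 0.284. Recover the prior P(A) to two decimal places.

P(A) = 0.06

Bayes' rule in odds form gives O(A|E) = O(A)·[P(E|A)/P(E|¬A)], hence O(A) = O(A|E)/LR.
Posterior odds = 0.284/(1−0.284) = 0.3966. LR = 0.56/0.09 = 6.2222.
Prior odds = 0.3966/6.2222 = 0.0637, so P(A) = 0.0637/(1+0.0637) ≈ 0.06.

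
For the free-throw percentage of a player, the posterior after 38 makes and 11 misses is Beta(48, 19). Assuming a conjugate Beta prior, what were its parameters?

Beta(10, 8)

A Beta(a, b) prior with s successes and f failures in binomial data gives a Beta(a+s, b+f) posterior.
Subtract the data counts: 48−38=10, 19−11=8.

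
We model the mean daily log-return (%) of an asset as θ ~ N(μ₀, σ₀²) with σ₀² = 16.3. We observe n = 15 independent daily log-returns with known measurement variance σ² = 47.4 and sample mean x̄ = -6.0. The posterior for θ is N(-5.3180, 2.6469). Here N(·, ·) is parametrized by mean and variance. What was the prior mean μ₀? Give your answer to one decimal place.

With known observation variance, the Normal–Normal posterior has precision τ_n = τ₀ + n/σ² and mean μ_n = (τ₀μ₀ + (n/σ²)x̄)/τ_n.
Here τ₀ = 1/16.3 = 0.061350 and τ_data = 15/47.4 = 0.316456, so τ_n = 0.377806.
Rearranging for μ₀: μ₀ = (μ_n·τ_n − τ_data·x̄)/τ₀ = (-5.3180·0.377806 − 0.316456·-6.0) / 0.061350 = -0.110436/0.061350 ≈ -1.8.

μ₀ = -1.8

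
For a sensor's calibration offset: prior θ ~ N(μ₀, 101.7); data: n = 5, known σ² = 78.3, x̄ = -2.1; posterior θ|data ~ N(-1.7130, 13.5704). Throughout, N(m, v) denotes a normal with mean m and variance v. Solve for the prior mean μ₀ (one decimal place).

μ₀ = 0.8

The posterior mean is a precision-weighted average: μ_n = (τ₀μ₀ + τ_data·x̄)/(τ₀+τ_data), with τ₀=1/σ₀² and τ_data=n/σ².
Here τ₀ = 1/101.7 = 0.009833 and τ_data = 5/78.3 = 0.063857, so τ_n = 0.073690.
Rearranging for μ₀: μ₀ = (μ_n·τ_n − τ_data·x̄)/τ₀ = (-1.7130·0.073690 − 0.063857·-2.1) / 0.009833 = 0.007869/0.009833 ≈ 0.8.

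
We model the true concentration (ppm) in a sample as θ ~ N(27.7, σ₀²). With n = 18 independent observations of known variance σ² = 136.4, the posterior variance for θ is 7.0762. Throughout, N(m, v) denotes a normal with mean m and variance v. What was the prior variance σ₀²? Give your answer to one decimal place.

For the Normal–Normal model with known σ², precisions add: τ_n = τ₀ + n/σ².
So 1/σ₀² = 1/7.0762 − 18/136.4 = 0.141319 − 0.131965 = 0.009354.
Hence σ₀² = 1/0.009354 ≈ 106.9.

σ₀² = 106.9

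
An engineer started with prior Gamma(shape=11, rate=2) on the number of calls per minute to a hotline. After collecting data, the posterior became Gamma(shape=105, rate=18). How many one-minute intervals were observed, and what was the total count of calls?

Gamma–Poisson conjugacy: posterior shape = α + Σxᵢ, posterior rate = β + n.
Matching: Σxᵢ = 105 − 11 = 94 and n = 18 − 2 = 16.

n = 16 one-minute intervals with total 94 calls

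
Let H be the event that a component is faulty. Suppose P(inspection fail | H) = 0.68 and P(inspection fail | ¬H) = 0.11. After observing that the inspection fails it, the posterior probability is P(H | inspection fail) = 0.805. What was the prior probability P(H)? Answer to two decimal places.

In odds form, posterior odds = prior odds × likelihood ratio, so prior odds = posterior odds ÷ LR.
Posterior odds = 0.805/(1−0.805) = 4.1282. LR = 0.68/0.11 = 6.1818.
Prior odds = 4.1282/6.1818 = 0.6678, so P(H) = 0.6678/(1+0.6678) ≈ 0.40.

P(H) = 0.40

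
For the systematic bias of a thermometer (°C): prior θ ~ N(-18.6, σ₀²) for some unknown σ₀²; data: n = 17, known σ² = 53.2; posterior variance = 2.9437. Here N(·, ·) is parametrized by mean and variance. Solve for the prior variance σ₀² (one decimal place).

σ₀² = 49.6

For the Normal–Normal model with known σ², precisions add: τ_n = τ₀ + n/σ².
So 1/σ₀² = 1/2.9437 − 17/53.2 = 0.339709 − 0.319549 = 0.020160.
Hence σ₀² = 1/0.020160 ≈ 49.6.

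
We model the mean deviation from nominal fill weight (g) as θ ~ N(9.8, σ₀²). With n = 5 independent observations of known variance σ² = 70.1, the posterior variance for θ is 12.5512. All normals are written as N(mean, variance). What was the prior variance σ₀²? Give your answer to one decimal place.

For the Normal–Normal model with known σ², precisions add: τ_n = τ₀ + n/σ².
So 1/σ₀² = 1/12.5512 − 5/70.1 = 0.079674 − 0.071327 = 0.008347.
Hence σ₀² = 1/0.008347 ≈ 119.8.

σ₀² = 119.8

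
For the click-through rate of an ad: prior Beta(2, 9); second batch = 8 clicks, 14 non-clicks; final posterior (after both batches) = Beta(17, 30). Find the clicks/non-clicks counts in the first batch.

7 clicks and 7 non-clicks

Because Beta–binomial updating is additive in the counts, the combined data contributed (α_post−α_prior, β_post−β_prior) successes and failures.
Total across both batches: 17−2=15 clicks, 30−9=21 non-clicks.
Subtract the second batch: 15−8=7 clicks and 21−14=7 non-clicks.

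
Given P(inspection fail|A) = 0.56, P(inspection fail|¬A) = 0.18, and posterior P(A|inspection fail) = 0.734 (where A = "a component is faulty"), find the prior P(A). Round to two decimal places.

P(A) = 0.47

In odds form, posterior odds = prior odds × likelihood ratio, so prior odds = posterior odds ÷ LR.
Posterior odds = 0.734/(1−0.734) = 2.7594. LR = 0.56/0.18 = 3.1111.
Prior odds = 2.7594/3.1111 = 0.8870, so P(A) = 0.8870/(1+0.8870) ≈ 0.47.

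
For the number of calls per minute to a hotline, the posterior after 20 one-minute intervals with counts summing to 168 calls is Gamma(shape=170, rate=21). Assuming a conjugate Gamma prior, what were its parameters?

Gamma(shape=2, rate=1)

Gamma–Poisson conjugacy: posterior shape = α + Σxᵢ, posterior rate = β + n.
So α = 170 − 168 = 2 and β = 21 − 20 = 1.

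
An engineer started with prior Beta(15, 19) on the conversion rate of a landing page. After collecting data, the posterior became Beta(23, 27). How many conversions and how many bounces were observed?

Under Beta–binomial conjugacy the posterior parameters are (a+s, b+f).
So s = 23 − 15 = 8 and f = 27 − 19 = 8.

8 conversions and 8 bounces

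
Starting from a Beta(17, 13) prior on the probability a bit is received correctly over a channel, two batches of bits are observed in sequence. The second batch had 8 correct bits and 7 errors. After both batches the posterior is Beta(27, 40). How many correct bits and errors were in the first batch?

Sequential conjugate updates are equivalent to a single update on the pooled data, so total successes = posterior α − prior α and total failures = posterior β − prior β.
Total across both batches: 27−17=10 correct bits, 40−13=27 errors.
Subtract the second batch: 10−8=2 correct bits and 27−7=20 errors.

2 correct bits and 20 errors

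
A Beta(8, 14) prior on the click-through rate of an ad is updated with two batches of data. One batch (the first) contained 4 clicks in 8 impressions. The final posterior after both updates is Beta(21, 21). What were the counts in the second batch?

9 clicks and 3 non-clicks

Sequential conjugate updates are equivalent to a single update on the pooled data, so total successes = posterior α − prior α and total failures = posterior β − prior β.
Total across both batches: 21−8=13 clicks, 21−14=7 non-clicks.
Subtract the first batch: 13−4=9 clicks and 7−4=3 non-clicks.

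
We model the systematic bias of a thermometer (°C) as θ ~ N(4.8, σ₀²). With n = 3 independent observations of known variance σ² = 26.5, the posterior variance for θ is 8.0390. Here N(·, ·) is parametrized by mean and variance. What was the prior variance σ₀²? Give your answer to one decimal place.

σ₀² = 89.4

Posterior precision equals prior precision plus data precision: 1/σ_n² = 1/σ₀² + n/σ².
So 1/σ₀² = 1/8.0390 − 3/26.5 = 0.124394 − 0.113208 = 0.011186.
Hence σ₀² = 1/0.011186 ≈ 89.4.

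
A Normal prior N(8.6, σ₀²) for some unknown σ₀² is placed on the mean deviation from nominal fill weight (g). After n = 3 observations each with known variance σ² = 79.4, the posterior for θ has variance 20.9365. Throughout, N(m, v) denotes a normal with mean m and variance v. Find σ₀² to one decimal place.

σ₀² = 100.2

Posterior precision equals prior precision plus data precision: 1/σ_n² = 1/σ₀² + n/σ².
So 1/σ₀² = 1/20.9365 − 3/79.4 = 0.047763 − 0.037783 = 0.009980.
Hence σ₀² = 1/0.009980 ≈ 100.2.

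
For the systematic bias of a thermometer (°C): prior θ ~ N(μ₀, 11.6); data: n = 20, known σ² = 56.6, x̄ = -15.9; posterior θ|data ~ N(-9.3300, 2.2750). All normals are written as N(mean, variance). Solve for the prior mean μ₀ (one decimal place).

With known observation variance, the Normal–Normal posterior has precision τ_n = τ₀ + n/σ² and mean μ_n = (τ₀μ₀ + (n/σ²)x̄)/τ_n.
Here τ₀ = 1/11.6 = 0.086207 and τ_data = 20/56.6 = 0.353357, so τ_n = 0.439564.
Rearranging for μ₀: μ₀ = (μ_n·τ_n − τ_data·x̄)/τ₀ = (-9.3300·0.439564 − 0.353357·-15.9) / 0.086207 = 1.517244/0.086207 ≈ 17.6.

μ₀ = 17.6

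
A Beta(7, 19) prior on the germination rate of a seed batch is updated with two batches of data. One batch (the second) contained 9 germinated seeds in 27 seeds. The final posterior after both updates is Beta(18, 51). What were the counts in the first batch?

2 germinated seeds and 14 non-germinating seeds

Because Beta–binomial updating is additive in the counts, the combined data contributed (α_post−α_prior, β_post−β_prior) successes and failures.
Total across both batches: 18−7=11 germinated seeds, 51−19=32 non-germinating seeds.
Subtract the second batch: 11−9=2 germinated seeds and 32−18=14 non-germinating seeds.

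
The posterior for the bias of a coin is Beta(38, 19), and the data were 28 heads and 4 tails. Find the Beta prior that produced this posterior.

A Beta(α, β) prior with s successes and f failures in binomial data gives a Beta(α+s, β+f) posterior.
Subtract the data counts: 38−28=10, 19−4=15.

Beta(10, 15)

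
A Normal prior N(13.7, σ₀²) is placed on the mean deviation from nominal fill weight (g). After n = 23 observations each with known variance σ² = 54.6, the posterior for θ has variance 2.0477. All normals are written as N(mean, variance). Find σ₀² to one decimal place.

σ₀² = 14.9

For the Normal–Normal model with known σ², precisions add: τ_n = τ₀ + n/σ².
So 1/σ₀² = 1/2.0477 − 23/54.6 = 0.488353 − 0.421245 = 0.067108.
Hence σ₀² = 1/0.067108 ≈ 14.9.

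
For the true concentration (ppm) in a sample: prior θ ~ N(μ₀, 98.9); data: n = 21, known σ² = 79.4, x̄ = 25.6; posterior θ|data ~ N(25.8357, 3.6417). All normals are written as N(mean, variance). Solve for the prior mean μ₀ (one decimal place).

μ₀ = 32.0

The posterior mean is a precision-weighted average: μ_n = (τ₀μ₀ + τ_data·x̄)/(τ₀+τ_data), with τ₀=1/σ₀² and τ_data=n/σ².
Here τ₀ = 1/98.9 = 0.010111 and τ_data = 21/79.4 = 0.264484, so τ_n = 0.274595.
Rearranging for μ₀: μ₀ = (μ_n·τ_n − τ_data·x̄)/τ₀ = (25.8357·0.274595 − 0.264484·25.6) / 0.010111 = 0.323564/0.010111 ≈ 32.0.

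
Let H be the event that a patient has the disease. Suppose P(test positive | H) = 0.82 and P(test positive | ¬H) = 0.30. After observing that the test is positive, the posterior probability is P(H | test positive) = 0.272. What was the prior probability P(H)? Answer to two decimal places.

Bayes' rule in odds form gives O(H|E) = O(H)·[P(E|H)/P(E|¬H)], hence O(H) = O(H|E)/LR.
Posterior odds = 0.272/(1−0.272) = 0.3736. LR = 0.82/0.30 = 2.7333.
Prior odds = 0.3736/2.7333 = 0.1367, so P(H) = 0.1367/(1+0.1367) ≈ 0.12.

P(H) = 0.12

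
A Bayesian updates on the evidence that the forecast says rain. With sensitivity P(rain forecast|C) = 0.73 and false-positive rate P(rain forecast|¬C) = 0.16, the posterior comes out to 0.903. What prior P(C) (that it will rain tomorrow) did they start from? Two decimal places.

P(C) = 0.67

Bayes' rule in odds form gives O(C|E) = O(C)·[P(E|C)/P(E|¬C)], hence O(C) = O(C|E)/LR.
Posterior odds = 0.903/(1−0.903) = 9.3093. LR = 0.73/0.16 = 4.5625.
Prior odds = 9.3093/4.5625 = 2.0404, so P(C) = 2.0404/(1+2.0404) ≈ 0.67.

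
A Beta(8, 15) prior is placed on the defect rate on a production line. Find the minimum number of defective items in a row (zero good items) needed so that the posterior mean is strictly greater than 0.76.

k = 40

After k defective items and 0 good items the posterior is Beta(8+k, 15), with mean (8+k)/(8+15+k).
Set (8+k)/(23+k) > 0.76 and solve: k > (0.76·23 − 8)/(1 − 0.76) = 39.500.
The smallest integer exceeding 39.500 is 40.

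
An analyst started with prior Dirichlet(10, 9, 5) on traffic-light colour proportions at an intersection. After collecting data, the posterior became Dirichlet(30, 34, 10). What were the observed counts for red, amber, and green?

For a Dirichlet(α) prior with multinomial counts c, the posterior is Dirichlet(α + c) componentwise.
Counts are posterior − prior componentwise: 30−10=20, 34−9=25, 10−5=5.

counts (20, 25, 5)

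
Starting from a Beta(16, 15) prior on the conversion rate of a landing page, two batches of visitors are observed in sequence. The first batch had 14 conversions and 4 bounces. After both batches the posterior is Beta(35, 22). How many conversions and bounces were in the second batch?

Because Beta–binomial updating is additive in the counts, the combined data contributed (α_post−α_prior, β_post−β_prior) successes and failures.
Total across both batches: 35−16=19 conversions, 22−15=7 bounces.
Subtract the first batch: 19−14=5 conversions and 7−4=3 bounces.

5 conversions and 3 bounces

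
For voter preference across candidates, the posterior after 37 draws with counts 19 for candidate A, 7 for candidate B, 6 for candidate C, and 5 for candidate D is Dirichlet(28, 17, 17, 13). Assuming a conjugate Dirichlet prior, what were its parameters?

Dirichlet(9, 10, 11, 8)

For a Dirichlet(α) prior with multinomial counts c, the posterior is Dirichlet(α + c) componentwise.
Subtract each count from the matching posterior parameter: 28−19=9, 17−7=10, 17−6=11, 13−5=8.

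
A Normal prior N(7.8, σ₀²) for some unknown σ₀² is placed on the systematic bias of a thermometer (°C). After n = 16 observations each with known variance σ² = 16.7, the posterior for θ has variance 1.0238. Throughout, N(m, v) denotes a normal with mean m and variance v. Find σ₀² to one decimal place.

σ₀² = 53.6

For the Normal–Normal model with known σ², precisions add: τ_n = τ₀ + n/σ².
So 1/σ₀² = 1/1.0238 − 16/16.7 = 0.976753 − 0.958084 = 0.018669.
Hence σ₀² = 1/0.018669 ≈ 53.6.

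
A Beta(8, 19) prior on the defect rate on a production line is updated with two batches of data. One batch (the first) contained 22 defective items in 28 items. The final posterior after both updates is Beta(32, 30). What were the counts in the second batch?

2 defective items and 5 good items

Sequential conjugate updates are equivalent to a single update on the pooled data, so total successes = posterior α − prior α and total failures = posterior β − prior β.
Total across both batches: 32−8=24 defective items, 30−19=11 good items.
Subtract the first batch: 24−22=2 defective items and 11−6=5 good items.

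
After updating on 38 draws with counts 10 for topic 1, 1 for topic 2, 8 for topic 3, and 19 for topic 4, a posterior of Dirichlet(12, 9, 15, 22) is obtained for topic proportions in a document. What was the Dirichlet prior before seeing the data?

Dirichlet(2, 8, 7, 3)

For a Dirichlet(α) prior with multinomial counts c, the posterior is Dirichlet(α + c) componentwise.
Subtract each count from the matching posterior parameter: 12−10=2, 9−1=8, 15−8=7, 22−19=3.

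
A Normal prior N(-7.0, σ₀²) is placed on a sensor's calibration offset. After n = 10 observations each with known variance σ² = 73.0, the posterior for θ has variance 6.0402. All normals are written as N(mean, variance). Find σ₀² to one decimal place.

σ₀² = 35.0

For the Normal–Normal model with known σ², precisions add: τ_n = τ₀ + n/σ².
So 1/σ₀² = 1/6.0402 − 10/73.0 = 0.165557 − 0.136986 = 0.028571.
Hence σ₀² = 1/0.028571 ≈ 35.0.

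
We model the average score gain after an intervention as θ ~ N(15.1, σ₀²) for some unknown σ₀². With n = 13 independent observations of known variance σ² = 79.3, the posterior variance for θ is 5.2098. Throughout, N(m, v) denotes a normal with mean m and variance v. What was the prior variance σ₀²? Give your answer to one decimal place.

σ₀² = 35.7

For the Normal–Normal model with known σ², precisions add: τ_n = τ₀ + n/σ².
So 1/σ₀² = 1/5.2098 − 13/79.3 = 0.191946 − 0.163934 = 0.028012.
Hence σ₀² = 1/0.028012 ≈ 35.7.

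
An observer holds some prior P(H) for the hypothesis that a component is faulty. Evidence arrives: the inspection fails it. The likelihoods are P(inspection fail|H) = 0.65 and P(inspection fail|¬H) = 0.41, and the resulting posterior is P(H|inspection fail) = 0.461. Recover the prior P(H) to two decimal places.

Bayes' rule in odds form gives O(H|E) = O(H)·[P(E|H)/P(E|¬H)], hence O(H) = O(H|E)/LR.
Posterior odds = 0.461/(1−0.461) = 0.8553. LR = 0.65/0.41 = 1.5854.
Prior odds = 0.8553/1.5854 = 0.5395, so P(H) = 0.5395/(1+0.5395) ≈ 0.35.

P(H) = 0.35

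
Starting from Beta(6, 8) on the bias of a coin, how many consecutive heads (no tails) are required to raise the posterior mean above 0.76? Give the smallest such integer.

k = 20

After k heads and 0 tails the posterior is Beta(6+k, 8), with mean (6+k)/(6+8+k).
Set (6+k)/(14+k) > 0.76 and solve: k > (0.76·14 − 6)/(1 − 0.76) = 19.333.
The smallest integer exceeding 19.333 is 20.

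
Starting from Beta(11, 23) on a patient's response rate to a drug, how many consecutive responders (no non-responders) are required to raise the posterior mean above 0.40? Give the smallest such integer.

After k responders and 0 non-responders the posterior is Beta(11+k, 23), with mean (11+k)/(11+23+k).
Set (11+k)/(34+k) > 0.40 and solve: k > (0.40·34 − 11)/(1 − 0.40) = 4.333.
The smallest integer exceeding 4.333 is 5.

k = 5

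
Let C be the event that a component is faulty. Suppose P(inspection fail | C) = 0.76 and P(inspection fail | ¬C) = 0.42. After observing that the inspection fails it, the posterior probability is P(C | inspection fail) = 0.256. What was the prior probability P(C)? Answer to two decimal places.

P(C) = 0.16

In odds form, posterior odds = prior odds × likelihood ratio, so prior odds = posterior odds ÷ LR.
Posterior odds = 0.256/(1−0.256) = 0.3441. LR = 0.76/0.42 = 1.8095.
Prior odds = 0.3441/1.8095 = 0.1902, so P(C) = 0.1902/(1+0.1902) ≈ 0.16.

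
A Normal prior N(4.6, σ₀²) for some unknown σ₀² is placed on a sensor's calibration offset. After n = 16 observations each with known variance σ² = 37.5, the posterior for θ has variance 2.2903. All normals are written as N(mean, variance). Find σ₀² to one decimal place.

Posterior precision equals prior precision plus data precision: 1/σ_n² = 1/σ₀² + n/σ².
So 1/σ₀² = 1/2.2903 − 16/37.5 = 0.436624 − 0.426667 = 0.009957.
Hence σ₀² = 1/0.009957 ≈ 100.4.

σ₀² = 100.4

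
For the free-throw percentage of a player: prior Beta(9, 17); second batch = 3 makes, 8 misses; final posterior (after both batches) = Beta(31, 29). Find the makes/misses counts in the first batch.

19 makes and 4 misses

Because Beta–binomial updating is additive in the counts, the combined data contributed (α_post−α_prior, β_post−β_prior) successes and failures.
Total across both batches: 31−9=22 makes, 29−17=12 misses.
Subtract the second batch: 22−3=19 makes and 12−8=4 misses.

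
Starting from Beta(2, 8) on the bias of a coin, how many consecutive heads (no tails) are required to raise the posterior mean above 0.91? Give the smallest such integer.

After k heads and 0 tails the posterior is Beta(2+k, 8), with mean (2+k)/(2+8+k).
Set (2+k)/(10+k) > 0.91 and solve: k > (0.91·10 − 2)/(1 − 0.91) = 78.889.
The smallest integer exceeding 78.889 is 79.

k = 79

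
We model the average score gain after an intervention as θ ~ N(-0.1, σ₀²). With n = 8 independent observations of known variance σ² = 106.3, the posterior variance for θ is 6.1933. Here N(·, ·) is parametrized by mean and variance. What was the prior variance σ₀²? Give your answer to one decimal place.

For the Normal–Normal model with known σ², precisions add: τ_n = τ₀ + n/σ².
So 1/σ₀² = 1/6.1933 − 8/106.3 = 0.161465 − 0.075259 = 0.086206.
Hence σ₀² = 1/0.086206 ≈ 11.6.

σ₀² = 11.6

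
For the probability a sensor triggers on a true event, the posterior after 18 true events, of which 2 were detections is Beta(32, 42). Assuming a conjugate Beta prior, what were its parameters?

Beta is conjugate to the binomial likelihood: posterior = Beta(α+s, β+f).
So α = 32 − 2 = 30 and β = 42 − 16 = 26.

Beta(30, 26)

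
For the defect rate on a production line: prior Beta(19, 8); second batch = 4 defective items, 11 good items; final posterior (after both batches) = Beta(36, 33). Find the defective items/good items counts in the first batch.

13 defective items and 14 good items

Sequential conjugate updates are equivalent to a single update on the pooled data, so total successes = posterior α − prior α and total failures = posterior β − prior β.
Total across both batches: 36−19=17 defective items, 33−8=25 good items.
Subtract the second batch: 17−4=13 defective items and 25−11=14 good items.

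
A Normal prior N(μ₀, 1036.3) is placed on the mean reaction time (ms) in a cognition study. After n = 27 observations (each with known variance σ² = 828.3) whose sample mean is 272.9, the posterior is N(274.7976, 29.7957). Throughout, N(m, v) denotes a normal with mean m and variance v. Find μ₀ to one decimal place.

μ₀ = 338.9

With known observation variance, the Normal–Normal posterior has precision τ_n = τ₀ + n/σ² and mean μ_n = (τ₀μ₀ + (n/σ²)x̄)/τ_n.
Here τ₀ = 1/1036.3 = 0.000965 and τ_data = 27/828.3 = 0.032597, so τ_n = 0.033562.
Rearranging for μ₀: μ₀ = (μ_n·τ_n − τ_data·x̄)/τ₀ = (274.7976·0.033562 − 0.032597·272.9) / 0.000965 = 0.327036/0.000965 ≈ 338.9.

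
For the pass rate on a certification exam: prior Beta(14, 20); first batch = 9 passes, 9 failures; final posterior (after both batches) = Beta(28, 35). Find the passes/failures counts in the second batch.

5 passes and 6 failures

Because Beta–binomial updating is additive in the counts, the combined data contributed (α_post−α_prior, β_post−β_prior) successes and failures.
Total across both batches: 28−14=14 passes, 35−20=15 failures.
Subtract the first batch: 14−9=5 passes and 15−9=6 failures.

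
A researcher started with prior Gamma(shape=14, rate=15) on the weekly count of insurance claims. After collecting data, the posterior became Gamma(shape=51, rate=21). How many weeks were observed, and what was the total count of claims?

n = 6 weeks with total 37 claims

A Gamma(α, β) prior (rate parametrization) on a Poisson rate with n observations summing to S gives posterior Gamma(α+S, β+n).
Matching: Σxᵢ = 51 − 14 = 37 and n = 21 − 15 = 6.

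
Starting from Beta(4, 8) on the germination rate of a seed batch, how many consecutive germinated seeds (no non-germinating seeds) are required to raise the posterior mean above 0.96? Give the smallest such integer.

k = 189

After k germinated seeds and 0 non-germinating seeds the posterior is Beta(4+k, 8), with mean (4+k)/(4+8+k).
Set (4+k)/(12+k) > 0.96 and solve: k > (0.96·12 − 4)/(1 − 0.96) = 188.000.
The smallest integer exceeding 188.000 is 189.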